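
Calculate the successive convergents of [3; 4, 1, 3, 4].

Using the convergent recurrence p_i = a_i*p_{i-1} + p_{i-2}, q_i = a_i*q_{i-1} + q_{i-2} with p_{-2}=0, p_{-1}=1, q_{-2}=1, q_{-1}=0:
  i=0: a_0=3, p_0 = 3*1 + 0 = 3, q_0 = 3*0 + 1 = 1.
  i=1: a_1=4, p_1 = 4*3 + 1 = 13, q_1 = 4*1 + 0 = 4.
  i=2: a_2=1, p_2 = 1*13 + 3 = 16, q_2 = 1*4 + 1 = 5.
  i=3: a_3=3, p_3 = 3*16 + 13 = 61, q_3 = 3*5 + 4 = 19.
  i=4: a_4=4, p_4 = 4*61 + 16 = 260, q_4 = 4*19 + 5 = 81.

3/1, 13/4, 16/5, 61/19, 260/81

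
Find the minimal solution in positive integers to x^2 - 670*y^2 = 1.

(x, y) = (5791211, 223734)

First expand sqrt(670) as a continued fraction. With x_i = (sqrt(670) + m_i)/d_i and (m_0, d_0) = (0, 1): a_0 = floor(sqrt(670)) = 25, since 25^2 = 625 <= 670 < 676 = 26^2.
Iterate m_{i+1} = d_i*a_i - m_i, d_{i+1} = (670 - m_{i+1}^2)/d_i, a_{i+1} = floor((a_0 + m_{i+1})/d_{i+1}):
  m_1 = 1*25 - 0 = 25, d_1 = (670 - 25^2)/1 = 45/1 = 45, a_1 = floor((25 + 25)/45) = 1.
  m_2 = 45*1 - 25 = 20, d_2 = (670 - 20^2)/45 = 270/45 = 6, a_2 = floor((25 + 20)/6) = 7.
  m_3 = 6*7 - 20 = 22, d_3 = (670 - 22^2)/6 = 186/6 = 31, a_3 = floor((25 + 22)/31) = 1.
  m_4 = 31*1 - 22 = 9, d_4 = (670 - 9^2)/31 = 589/31 = 19, a_4 = floor((25 + 9)/19) = 1.
  m_5 = 19*1 - 9 = 10, d_5 = (670 - 10^2)/19 = 570/19 = 30, a_5 = floor((25 + 10)/30) = 1.
  m_6 = 30*1 - 10 = 20, d_6 = (670 - 20^2)/30 = 270/30 = 9, a_6 = floor((25 + 20)/9) = 5.
  m_7 = 9*5 - 20 = 25, d_7 = (670 - 25^2)/9 = 45/9 = 5, a_7 = floor((25 + 25)/5) = 10.
  m_8 = 5*10 - 25 = 25, d_8 = (670 - 25^2)/5 = 45/5 = 9, a_8 = floor((25 + 25)/9) = 5.
  m_9 = 9*5 - 25 = 20, d_9 = (670 - 20^2)/9 = 270/9 = 30, a_9 = floor((25 + 20)/30) = 1.
  m_10 = 30*1 - 20 = 10, d_10 = (670 - 10^2)/30 = 570/30 = 19, a_10 = floor((25 + 10)/19) = 1.
  m_11 = 19*1 - 10 = 9, d_11 = (670 - 9^2)/19 = 589/19 = 31, a_11 = floor((25 + 9)/31) = 1.
  m_12 = 31*1 - 9 = 22, d_12 = (670 - 22^2)/31 = 186/31 = 6, a_12 = floor((25 + 22)/6) = 7.
  m_13 = 6*7 - 22 = 20, d_13 = (670 - 20^2)/6 = 270/6 = 45, a_13 = floor((25 + 20)/45) = 1.
  m_14 = 45*1 - 20 = 25, d_14 = (670 - 25^2)/45 = 45/45 = 1, a_14 = floor((25 + 25)/1) = 50.
  m_15 = 1*50 - 25 = 25, d_15 = (670 - 25^2)/1 = 45/1 = 45: (m_15, d_15) = (m_1, d_1) = (25, 45), so from here the quotients repeat a_1, ..., a_14; the period length is 14.
So sqrt(670) = [25; (1, 7, 1, 1, 1, 5, 10, 5, 1, 1, 1, 7, 1, 50)] with period length k = 14.
k is even, so the fundamental solution of x^2 - 670y^2 = 1 is (p_{k-1}, q_{k-1}) = (p_13, q_13); compute convergents through index 13.
Convergents (p_i = a_i*p_{i-1} + p_{i-2}, q_i = a_i*q_{i-1} + q_{i-2} with p_{-2}=0, p_{-1}=1, q_{-2}=1, q_{-1}=0):
  i=0: a_0=25, p_0 = 25*1 + 0 = 25, q_0 = 25*0 + 1 = 1.
  i=1: a_1=1, p_1 = 1*25 + 1 = 26, q_1 = 1*1 + 0 = 1.
  i=2: a_2=7, p_2 = 7*26 + 25 = 207, q_2 = 7*1 + 1 = 8.
  i=3: a_3=1, p_3 = 1*207 + 26 = 233, q_3 = 1*8 + 1 = 9.
  i=4: a_4=1, p_4 = 1*233 + 207 = 440, q_4 = 1*9 + 8 = 17.
  i=5: a_5=1, p_5 = 1*440 + 233 = 673, q_5 = 1*17 + 9 = 26.
  i=6: a_6=5, p_6 = 5*673 + 440 = 3805, q_6 = 5*26 + 17 = 147.
  i=7: a_7=10, p_7 = 10*3805 + 673 = 38723, q_7 = 10*147 + 26 = 1496.
  i=8: a_8=5, p_8 = 5*38723 + 3805 = 197420, q_8 = 5*1496 + 147 = 7627.
  i=9: a_9=1, p_9 = 1*197420 + 38723 = 236143, q_9 = 1*7627 + 1496 = 9123.
  i=10: a_10=1, p_10 = 1*236143 + 197420 = 433563, q_10 = 1*9123 + 7627 = 16750.
  i=11: a_11=1, p_11 = 1*433563 + 236143 = 669706, q_11 = 1*16750 + 9123 = 25873.
  i=12: a_12=7, p_12 = 7*669706 + 433563 = 5121505, q_12 = 7*25873 + 16750 = 197861.
  i=13: a_13=1, p_13 = 1*5121505 + 669706 = 5791211, q_13 = 1*197861 + 25873 = 223734.
Check: 5791211^2 - 670*223734^2 = 33538124846521 - 33538124846520 = 1, so (x, y) = (5791211, 223734) solves the equation, and by the theorem it is the least positive solution.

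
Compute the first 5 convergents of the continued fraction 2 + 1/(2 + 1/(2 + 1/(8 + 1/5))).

2/1, 5/2, 12/5, 101/42, 517/215

Using the convergent recurrence p_i = a_i*p_{i-1} + p_{i-2}, q_i = a_i*q_{i-1} + q_{i-2} with p_{-2}=0, p_{-1}=1, q_{-2}=1, q_{-1}=0:
  i=0: a_0=2, p_0 = 2*1 + 0 = 2, q_0 = 2*0 + 1 = 1.
  i=1: a_1=2, p_1 = 2*2 + 1 = 5, q_1 = 2*1 + 0 = 2.
  i=2: a_2=2, p_2 = 2*5 + 2 = 12, q_2 = 2*2 + 1 = 5.
  i=3: a_3=8, p_3 = 8*12 + 5 = 101, q_3 = 8*5 + 2 = 42.
  i=4: a_4=5, p_4 = 5*101 + 12 = 517, q_4 = 5*42 + 5 = 215.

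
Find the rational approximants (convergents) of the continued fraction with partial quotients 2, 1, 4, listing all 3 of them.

2/1, 3/1, 14/5

Using the convergent recurrence p_i = a_i*p_{i-1} + p_{i-2}, q_i = a_i*q_{i-1} + q_{i-2} with p_{-2}=0, p_{-1}=1, q_{-2}=1, q_{-1}=0:
  i=0: a_0=2, p_0 = 2*1 + 0 = 2, q_0 = 2*0 + 1 = 1.
  i=1: a_1=1, p_1 = 1*2 + 1 = 3, q_1 = 1*1 + 0 = 1.
  i=2: a_2=4, p_2 = 4*3 + 2 = 14, q_2 = 4*1 + 1 = 5.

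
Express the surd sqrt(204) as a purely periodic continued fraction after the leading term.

[14; (3, 1, 1, 6, 1, 1, 3, 28)]

Write x_i = (sqrt(204) + m_i)/d_i with (m_0, d_0) = (0, 1). a_0 = floor(sqrt(204)) = 14, since 14^2 = 196 <= 204 < 225 = 15^2.
Iterate m_{i+1} = d_i*a_i - m_i, d_{i+1} = (204 - m_{i+1}^2)/d_i, a_{i+1} = floor((a_0 + m_{i+1})/d_{i+1}):
  m_1 = 1*14 - 0 = 14, d_1 = (204 - 14^2)/1 = 8/1 = 8, a_1 = floor((14 + 14)/8) = 3.
  m_2 = 8*3 - 14 = 10, d_2 = (204 - 10^2)/8 = 104/8 = 13, a_2 = floor((14 + 10)/13) = 1.
  m_3 = 13*1 - 10 = 3, d_3 = (204 - 3^2)/13 = 195/13 = 15, a_3 = floor((14 + 3)/15) = 1.
  m_4 = 15*1 - 3 = 12, d_4 = (204 - 12^2)/15 = 60/15 = 4, a_4 = floor((14 + 12)/4) = 6.
  m_5 = 4*6 - 12 = 12, d_5 = (204 - 12^2)/4 = 60/4 = 15, a_5 = floor((14 + 12)/15) = 1.
  m_6 = 15*1 - 12 = 3, d_6 = (204 - 3^2)/15 = 195/15 = 13, a_6 = floor((14 + 3)/13) = 1.
  m_7 = 13*1 - 3 = 10, d_7 = (204 - 10^2)/13 = 104/13 = 8, a_7 = floor((14 + 10)/8) = 3.
  m_8 = 8*3 - 10 = 14, d_8 = (204 - 14^2)/8 = 8/8 = 1, a_8 = floor((14 + 14)/1) = 28.
  m_9 = 1*28 - 14 = 14, d_9 = (204 - 14^2)/1 = 8/1 = 8: (m_9, d_9) = (m_1, d_1) = (14, 8), so from here the quotients repeat a_1, ..., a_8; the period length is 8.
Hence the expansion of sqrt(204) is a_0 = 14 followed by the repeating block 3, 1, 1, 6, 1, 1, 3, 28 (period 8).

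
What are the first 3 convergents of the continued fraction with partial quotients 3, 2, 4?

3/1, 7/2, 31/9

Using the convergent recurrence p_i = a_i*p_{i-1} + p_{i-2}, q_i = a_i*q_{i-1} + q_{i-2} with p_{-2}=0, p_{-1}=1, q_{-2}=1, q_{-1}=0:
  i=0: a_0=3, p_0 = 3*1 + 0 = 3, q_0 = 3*0 + 1 = 1.
  i=1: a_1=2, p_1 = 2*3 + 1 = 7, q_1 = 2*1 + 0 = 2.
  i=2: a_2=4, p_2 = 4*7 + 3 = 31, q_2 = 4*2 + 1 = 9.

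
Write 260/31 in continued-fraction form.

[8; 2, 1, 1, 2, 2]

Run the Euclidean algorithm on 260 and 31; the successive quotients are the partial quotients a_0, a_1, ... (each step inverts the fractional part left over by the previous one):
  260 = 8*31 + 12, so a_0 = 8.
  31 = 2*12 + 7, so a_1 = 2.
  12 = 1*7 + 5, so a_2 = 1.
  7 = 1*5 + 2, so a_3 = 1.
  5 = 2*2 + 1, so a_4 = 2.
  2 = 2*1 + 0, so a_5 = 2.
The remainder reaches 0 after 6 divisions, so the expansion has 6 partial quotients, read off in order.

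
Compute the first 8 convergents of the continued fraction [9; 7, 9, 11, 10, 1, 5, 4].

9/1, 64/7, 585/64, 6499/711, 65575/7174, 72074/7885, 425945/46599, 1775854/194281

Using the convergent recurrence p_i = a_i*p_{i-1} + p_{i-2}, q_i = a_i*q_{i-1} + q_{i-2} with p_{-2}=0, p_{-1}=1, q_{-2}=1, q_{-1}=0:
  i=0: a_0=9, p_0 = 9*1 + 0 = 9, q_0 = 9*0 + 1 = 1.
  i=1: a_1=7, p_1 = 7*9 + 1 = 64, q_1 = 7*1 + 0 = 7.
  i=2: a_2=9, p_2 = 9*64 + 9 = 585, q_2 = 9*7 + 1 = 64.
  i=3: a_3=11, p_3 = 11*585 + 64 = 6499, q_3 = 11*64 + 7 = 711.
  i=4: a_4=10, p_4 = 10*6499 + 585 = 65575, q_4 = 10*711 + 64 = 7174.
  i=5: a_5=1, p_5 = 1*65575 + 6499 = 72074, q_5 = 1*7174 + 711 = 7885.
  i=6: a_6=5, p_6 = 5*72074 + 65575 = 425945, q_6 = 5*7885 + 7174 = 46599.
  i=7: a_7=4, p_7 = 4*425945 + 72074 = 1775854, q_7 = 4*46599 + 7885 = 194281.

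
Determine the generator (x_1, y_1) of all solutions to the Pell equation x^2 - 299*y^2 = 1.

First expand sqrt(299) as a continued fraction. With x_i = (sqrt(299) + m_i)/d_i and (m_0, d_0) = (0, 1): a_0 = floor(sqrt(299)) = 17, since 17^2 = 289 <= 299 < 324 = 18^2.
Iterate m_{i+1} = d_i*a_i - m_i, d_{i+1} = (299 - m_{i+1}^2)/d_i, a_{i+1} = floor((a_0 + m_{i+1})/d_{i+1}):
  m_1 = 1*17 - 0 = 17, d_1 = (299 - 17^2)/1 = 10/1 = 10, a_1 = floor((17 + 17)/10) = 3.
  m_2 = 10*3 - 17 = 13, d_2 = (299 - 13^2)/10 = 130/10 = 13, a_2 = floor((17 + 13)/13) = 2.
  m_3 = 13*2 - 13 = 13, d_3 = (299 - 13^2)/13 = 130/13 = 10, a_3 = floor((17 + 13)/10) = 3.
  m_4 = 10*3 - 13 = 17, d_4 = (299 - 17^2)/10 = 10/10 = 1, a_4 = floor((17 + 17)/1) = 34.
  m_5 = 1*34 - 17 = 17, d_5 = (299 - 17^2)/1 = 10/1 = 10: (m_5, d_5) = (m_1, d_1) = (17, 10), so from here the quotients repeat a_1, ..., a_4; the period length is 4.
So sqrt(299) = [17; (3, 2, 3, 34)] with period length k = 4.
k is even, so the fundamental solution of x^2 - 299y^2 = 1 is (p_{k-1}, q_{k-1}) = (p_3, q_3); compute convergents through index 3.
Convergents (p_i = a_i*p_{i-1} + p_{i-2}, q_i = a_i*q_{i-1} + q_{i-2} with p_{-2}=0, p_{-1}=1, q_{-2}=1, q_{-1}=0):
  i=0: a_0=17, p_0 = 17*1 + 0 = 17, q_0 = 17*0 + 1 = 1.
  i=1: a_1=3, p_1 = 3*17 + 1 = 52, q_1 = 3*1 + 0 = 3.
  i=2: a_2=2, p_2 = 2*52 + 17 = 121, q_2 = 2*3 + 1 = 7.
  i=3: a_3=3, p_3 = 3*121 + 52 = 415, q_3 = 3*7 + 3 = 24.
Check: 415^2 - 299*24^2 = 172225 - 172224 = 1, so (x, y) = (415, 24) solves the equation, and by the theorem it is the least positive solution.

(x, y) = (415, 24)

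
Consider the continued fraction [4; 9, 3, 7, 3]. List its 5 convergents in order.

4/1, 37/9, 115/28, 842/205, 2641/643

Using the convergent recurrence p_i = a_i*p_{i-1} + p_{i-2}, q_i = a_i*q_{i-1} + q_{i-2} with p_{-2}=0, p_{-1}=1, q_{-2}=1, q_{-1}=0:
  i=0: a_0=4, p_0 = 4*1 + 0 = 4, q_0 = 4*0 + 1 = 1.
  i=1: a_1=9, p_1 = 9*4 + 1 = 37, q_1 = 9*1 + 0 = 9.
  i=2: a_2=3, p_2 = 3*37 + 4 = 115, q_2 = 3*9 + 1 = 28.
  i=3: a_3=7, p_3 = 7*115 + 37 = 842, q_3 = 7*28 + 9 = 205.
  i=4: a_4=3, p_4 = 3*842 + 115 = 2641, q_4 = 3*205 + 28 = 643.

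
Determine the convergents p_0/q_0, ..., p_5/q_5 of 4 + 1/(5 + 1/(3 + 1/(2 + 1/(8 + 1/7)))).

4/1, 21/5, 67/16, 155/37, 1307/312, 9304/2221

Using the convergent recurrence p_i = a_i*p_{i-1} + p_{i-2}, q_i = a_i*q_{i-1} + q_{i-2} with p_{-2}=0, p_{-1}=1, q_{-2}=1, q_{-1}=0:
  i=0: a_0=4, p_0 = 4*1 + 0 = 4, q_0 = 4*0 + 1 = 1.
  i=1: a_1=5, p_1 = 5*4 + 1 = 21, q_1 = 5*1 + 0 = 5.
  i=2: a_2=3, p_2 = 3*21 + 4 = 67, q_2 = 3*5 + 1 = 16.
  i=3: a_3=2, p_3 = 2*67 + 21 = 155, q_3 = 2*16 + 5 = 37.
  i=4: a_4=8, p_4 = 8*155 + 67 = 1307, q_4 = 8*37 + 16 = 312.
  i=5: a_5=7, p_5 = 7*1307 + 155 = 9304, q_5 = 7*312 + 37 = 2221.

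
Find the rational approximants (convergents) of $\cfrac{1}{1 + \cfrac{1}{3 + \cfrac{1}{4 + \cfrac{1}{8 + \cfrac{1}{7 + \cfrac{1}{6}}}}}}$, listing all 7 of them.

Using the convergent recurrence p_i = a_i*p_{i-1} + p_{i-2}, q_i = a_i*q_{i-1} + q_{i-2} with p_{-2}=0, p_{-1}=1, q_{-2}=1, q_{-1}=0:
  i=0: a_0=0, p_0 = 0*1 + 0 = 0, q_0 = 0*0 + 1 = 1.
  i=1: a_1=1, p_1 = 1*0 + 1 = 1, q_1 = 1*1 + 0 = 1.
  i=2: a_2=3, p_2 = 3*1 + 0 = 3, q_2 = 3*1 + 1 = 4.
  i=3: a_3=4, p_3 = 4*3 + 1 = 13, q_3 = 4*4 + 1 = 17.
  i=4: a_4=8, p_4 = 8*13 + 3 = 107, q_4 = 8*17 + 4 = 140.
  i=5: a_5=7, p_5 = 7*107 + 13 = 762, q_5 = 7*140 + 17 = 997.
  i=6: a_6=6, p_6 = 6*762 + 107 = 4679, q_6 = 6*997 + 140 = 6122.

0/1, 1/1, 3/4, 13/17, 107/140, 762/997, 4679/6122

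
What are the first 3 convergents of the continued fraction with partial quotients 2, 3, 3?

2/1, 7/3, 23/10

Using the convergent recurrence p_i = a_i*p_{i-1} + p_{i-2}, q_i = a_i*q_{i-1} + q_{i-2} with p_{-2}=0, p_{-1}=1, q_{-2}=1, q_{-1}=0:
  i=0: a_0=2, p_0 = 2*1 + 0 = 2, q_0 = 2*0 + 1 = 1.
  i=1: a_1=3, p_1 = 3*2 + 1 = 7, q_1 = 3*1 + 0 = 3.
  i=2: a_2=3, p_2 = 3*7 + 2 = 23, q_2 = 3*3 + 1 = 10.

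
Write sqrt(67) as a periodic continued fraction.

Write x_i = (sqrt(67) + m_i)/d_i with (m_0, d_0) = (0, 1). a_0 = floor(sqrt(67)) = 8, since 8^2 = 64 <= 67 < 81 = 9^2.
Iterate m_{i+1} = d_i*a_i - m_i, d_{i+1} = (67 - m_{i+1}^2)/d_i, a_{i+1} = floor((a_0 + m_{i+1})/d_{i+1}):
  m_1 = 1*8 - 0 = 8, d_1 = (67 - 8^2)/1 = 3/1 = 3, a_1 = floor((8 + 8)/3) = 5.
  m_2 = 3*5 - 8 = 7, d_2 = (67 - 7^2)/3 = 18/3 = 6, a_2 = floor((8 + 7)/6) = 2.
  m_3 = 6*2 - 7 = 5, d_3 = (67 - 5^2)/6 = 42/6 = 7, a_3 = floor((8 + 5)/7) = 1.
  m_4 = 7*1 - 5 = 2, d_4 = (67 - 2^2)/7 = 63/7 = 9, a_4 = floor((8 + 2)/9) = 1.
  m_5 = 9*1 - 2 = 7, d_5 = (67 - 7^2)/9 = 18/9 = 2, a_5 = floor((8 + 7)/2) = 7.
  m_6 = 2*7 - 7 = 7, d_6 = (67 - 7^2)/2 = 18/2 = 9, a_6 = floor((8 + 7)/9) = 1.
  m_7 = 9*1 - 7 = 2, d_7 = (67 - 2^2)/9 = 63/9 = 7, a_7 = floor((8 + 2)/7) = 1.
  m_8 = 7*1 - 2 = 5, d_8 = (67 - 5^2)/7 = 42/7 = 6, a_8 = floor((8 + 5)/6) = 2.
  m_9 = 6*2 - 5 = 7, d_9 = (67 - 7^2)/6 = 18/6 = 3, a_9 = floor((8 + 7)/3) = 5.
  m_10 = 3*5 - 7 = 8, d_10 = (67 - 8^2)/3 = 3/3 = 1, a_10 = floor((8 + 8)/1) = 16.
  m_11 = 1*16 - 8 = 8, d_11 = (67 - 8^2)/1 = 3/1 = 3: (m_11, d_11) = (m_1, d_1) = (8, 3), so from here the quotients repeat a_1, ..., a_10; the period length is 10.
Hence the expansion of sqrt(67) is a_0 = 8 followed by the repeating block 5, 2, 1, 1, 7, 1, 1, 2, 5, 16 (period 10).

[8; (5, 2, 1, 1, 7, 1, 1, 2, 5, 16)]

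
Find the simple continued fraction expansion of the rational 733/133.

Run the Euclidean algorithm on 733 and 133; the successive quotients are the partial quotients a_0, a_1, ... (each step inverts the fractional part left over by the previous one):
  733 = 5*133 + 68, so a_0 = 5.
  133 = 1*68 + 65, so a_1 = 1.
  68 = 1*65 + 3, so a_2 = 1.
  65 = 21*3 + 2, so a_3 = 21.
  3 = 1*2 + 1, so a_4 = 1.
  2 = 2*1 + 0, so a_5 = 2.
The remainder reaches 0 after 6 divisions, so the expansion has 6 partial quotients, read off in order.

[5; 1, 1, 21, 1, 2]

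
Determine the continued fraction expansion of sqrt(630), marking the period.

Write x_i = (sqrt(630) + m_i)/d_i with (m_0, d_0) = (0, 1). a_0 = floor(sqrt(630)) = 25, since 25^2 = 625 <= 630 < 676 = 26^2.
Iterate m_{i+1} = d_i*a_i - m_i, d_{i+1} = (630 - m_{i+1}^2)/d_i, a_{i+1} = floor((a_0 + m_{i+1})/d_{i+1}):
  m_1 = 1*25 - 0 = 25, d_1 = (630 - 25^2)/1 = 5/1 = 5, a_1 = floor((25 + 25)/5) = 10.
  m_2 = 5*10 - 25 = 25, d_2 = (630 - 25^2)/5 = 5/5 = 1, a_2 = floor((25 + 25)/1) = 50.
  m_3 = 1*50 - 25 = 25, d_3 = (630 - 25^2)/1 = 5/1 = 5: (m_3, d_3) = (m_1, d_1) = (25, 5), so from here the quotients repeat a_1, a_2; the period length is 2.
Hence the expansion of sqrt(630) is a_0 = 25 followed by the repeating block 10, 50 (period 2).

[25; (10, 50)]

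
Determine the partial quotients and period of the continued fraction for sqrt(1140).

[33; (1, 3, 4, 3, 1, 66)]

Write x_i = (sqrt(1140) + m_i)/d_i with (m_0, d_0) = (0, 1). a_0 = floor(sqrt(1140)) = 33, since 33^2 = 1089 <= 1140 < 1156 = 34^2.
Iterate m_{i+1} = d_i*a_i - m_i, d_{i+1} = (1140 - m_{i+1}^2)/d_i, a_{i+1} = floor((a_0 + m_{i+1})/d_{i+1}):
  m_1 = 1*33 - 0 = 33, d_1 = (1140 - 33^2)/1 = 51/1 = 51, a_1 = floor((33 + 33)/51) = 1.
  m_2 = 51*1 - 33 = 18, d_2 = (1140 - 18^2)/51 = 816/51 = 16, a_2 = floor((33 + 18)/16) = 3.
  m_3 = 16*3 - 18 = 30, d_3 = (1140 - 30^2)/16 = 240/16 = 15, a_3 = floor((33 + 30)/15) = 4.
  m_4 = 15*4 - 30 = 30, d_4 = (1140 - 30^2)/15 = 240/15 = 16, a_4 = floor((33 + 30)/16) = 3.
  m_5 = 16*3 - 30 = 18, d_5 = (1140 - 18^2)/16 = 816/16 = 51, a_5 = floor((33 + 18)/51) = 1.
  m_6 = 51*1 - 18 = 33, d_6 = (1140 - 33^2)/51 = 51/51 = 1, a_6 = floor((33 + 33)/1) = 66.
  m_7 = 1*66 - 33 = 33, d_7 = (1140 - 33^2)/1 = 51/1 = 51: (m_7, d_7) = (m_1, d_1) = (33, 51), so from here the quotients repeat a_1, ..., a_6; the period length is 6.
Hence the expansion of sqrt(1140) is a_0 = 33 followed by the repeating block 1, 3, 4, 3, 1, 66 (period 6).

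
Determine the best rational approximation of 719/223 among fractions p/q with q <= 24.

29/9

Expand x = 719/223 as a continued fraction with the Euclidean algorithm:
  719 = 3*223 + 50, so a_0 = 3.
  223 = 4*50 + 23, so a_1 = 4.
  50 = 2*23 + 4, so a_2 = 2.
  23 = 5*4 + 3, so a_3 = 5.
  4 = 1*3 + 1, so a_4 = 1.
  3 = 3*1 + 0, so a_5 = 3.
so x = [3; 4, 2, 5, 1, 3].
Convergents (p_i = a_i*p_{i-1} + p_{i-2}, q_i = a_i*q_{i-1} + q_{i-2} with p_{-2}=0, p_{-1}=1, q_{-2}=1, q_{-1}=0), until the denominator exceeds 24:
  i=0: a_0=3, p_0 = 3*1 + 0 = 3, q_0 = 3*0 + 1 = 1.
  i=1: a_1=4, p_1 = 4*3 + 1 = 13, q_1 = 4*1 + 0 = 4.
  i=2: a_2=2, p_2 = 2*13 + 3 = 29, q_2 = 2*4 + 1 = 9.
  i=3: a_3=5, p_3 = 5*29 + 13 = 158, q_3 = 5*9 + 4 = 49.
q_3 = 49 > 24, so the last convergent with denominator <= 24 is p_2/q_2 = 29/9.
The closest fraction with denominator <= 24 is either p_2/q_2 or the intermediate fraction (k*p_2 + p_1)/(k*q_2 + q_1) with the largest k >= 1 whose denominator stays <= 24; these approach x as k grows, and every other convergent or intermediate fraction in range is farther away.
Largest k: floor((24 - q_1)/q_2) = floor((24 - 4)/9) = 2.
That gives (2*29 + 13)/(2*9 + 4) = 71/22.
Compare the errors: |x - 29/9| = |719*9 - 29*223|/(223*9) = 4/2007, and |x - 71/22| = |719*22 - 71*223|/(223*22) = 15/4906.
Cross-multiplying, 4*4906 = 19624 < 30105 = 15*2007, so 4/2007 is smaller: the convergent 29/9 is closer to x than 71/22.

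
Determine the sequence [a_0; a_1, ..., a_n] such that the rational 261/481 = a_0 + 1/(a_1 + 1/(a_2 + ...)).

Run the Euclidean algorithm on 261 and 481; the successive quotients are the partial quotients a_0, a_1, ... (each step inverts the fractional part left over by the previous one):
  261 = 0*481 + 261, so a_0 = 0.
  481 = 1*261 + 220, so a_1 = 1.
  261 = 1*220 + 41, so a_2 = 1.
  220 = 5*41 + 15, so a_3 = 5.
  41 = 2*15 + 11, so a_4 = 2.
  15 = 1*11 + 4, so a_5 = 1.
  11 = 2*4 + 3, so a_6 = 2.
  4 = 1*3 + 1, so a_7 = 1.
  3 = 3*1 + 0, so a_8 = 3.
The remainder reaches 0 after 9 divisions, so the expansion has 9 partial quotients, read off in order.

[0; 1, 1, 5, 2, 1, 2, 1, 3]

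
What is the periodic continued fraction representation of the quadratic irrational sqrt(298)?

[17; (3, 1, 4, 5, 1, 1, 5, 4, 1, 3, 34)]

Write x_i = (sqrt(298) + m_i)/d_i with (m_0, d_0) = (0, 1). a_0 = floor(sqrt(298)) = 17, since 17^2 = 289 <= 298 < 324 = 18^2.
Iterate m_{i+1} = d_i*a_i - m_i, d_{i+1} = (298 - m_{i+1}^2)/d_i, a_{i+1} = floor((a_0 + m_{i+1})/d_{i+1}):
  m_1 = 1*17 - 0 = 17, d_1 = (298 - 17^2)/1 = 9/1 = 9, a_1 = floor((17 + 17)/9) = 3.
  m_2 = 9*3 - 17 = 10, d_2 = (298 - 10^2)/9 = 198/9 = 22, a_2 = floor((17 + 10)/22) = 1.
  m_3 = 22*1 - 10 = 12, d_3 = (298 - 12^2)/22 = 154/22 = 7, a_3 = floor((17 + 12)/7) = 4.
  m_4 = 7*4 - 12 = 16, d_4 = (298 - 16^2)/7 = 42/7 = 6, a_4 = floor((17 + 16)/6) = 5.
  m_5 = 6*5 - 16 = 14, d_5 = (298 - 14^2)/6 = 102/6 = 17, a_5 = floor((17 + 14)/17) = 1.
  m_6 = 17*1 - 14 = 3, d_6 = (298 - 3^2)/17 = 289/17 = 17, a_6 = floor((17 + 3)/17) = 1.
  m_7 = 17*1 - 3 = 14, d_7 = (298 - 14^2)/17 = 102/17 = 6, a_7 = floor((17 + 14)/6) = 5.
  m_8 = 6*5 - 14 = 16, d_8 = (298 - 16^2)/6 = 42/6 = 7, a_8 = floor((17 + 16)/7) = 4.
  m_9 = 7*4 - 16 = 12, d_9 = (298 - 12^2)/7 = 154/7 = 22, a_9 = floor((17 + 12)/22) = 1.
  m_10 = 22*1 - 12 = 10, d_10 = (298 - 10^2)/22 = 198/22 = 9, a_10 = floor((17 + 10)/9) = 3.
  m_11 = 9*3 - 10 = 17, d_11 = (298 - 17^2)/9 = 9/9 = 1, a_11 = floor((17 + 17)/1) = 34.
  m_12 = 1*34 - 17 = 17, d_12 = (298 - 17^2)/1 = 9/1 = 9: (m_12, d_12) = (m_1, d_1) = (17, 9), so from here the quotients repeat a_1, ..., a_11; the period length is 11.
Hence the expansion of sqrt(298) is a_0 = 17 followed by the repeating block 3, 1, 4, 5, 1, 1, 5, 4, 1, 3, 34 (period 11).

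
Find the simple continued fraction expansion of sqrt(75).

[8; (1, 1, 1, 16)]

Write x_i = (sqrt(75) + m_i)/d_i with (m_0, d_0) = (0, 1). a_0 = floor(sqrt(75)) = 8, since 8^2 = 64 <= 75 < 81 = 9^2.
Iterate m_{i+1} = d_i*a_i - m_i, d_{i+1} = (75 - m_{i+1}^2)/d_i, a_{i+1} = floor((a_0 + m_{i+1})/d_{i+1}):
  m_1 = 1*8 - 0 = 8, d_1 = (75 - 8^2)/1 = 11/1 = 11, a_1 = floor((8 + 8)/11) = 1.
  m_2 = 11*1 - 8 = 3, d_2 = (75 - 3^2)/11 = 66/11 = 6, a_2 = floor((8 + 3)/6) = 1.
  m_3 = 6*1 - 3 = 3, d_3 = (75 - 3^2)/6 = 66/6 = 11, a_3 = floor((8 + 3)/11) = 1.
  m_4 = 11*1 - 3 = 8, d_4 = (75 - 8^2)/11 = 11/11 = 1, a_4 = floor((8 + 8)/1) = 16.
  m_5 = 1*16 - 8 = 8, d_5 = (75 - 8^2)/1 = 11/1 = 11: (m_5, d_5) = (m_1, d_1) = (8, 11), so from here the quotients repeat a_1, ..., a_4; the period length is 4.
Hence the expansion of sqrt(75) is a_0 = 8 followed by the repeating block 1, 1, 1, 16 (period 4).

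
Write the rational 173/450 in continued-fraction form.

[0; 2, 1, 1, 1, 1, 34]

Run the Euclidean algorithm on 173 and 450; the successive quotients are the partial quotients a_0, a_1, ... (each step inverts the fractional part left over by the previous one):
  173 = 0*450 + 173, so a_0 = 0.
  450 = 2*173 + 104, so a_1 = 2.
  173 = 1*104 + 69, so a_2 = 1.
  104 = 1*69 + 35, so a_3 = 1.
  69 = 1*35 + 34, so a_4 = 1.
  35 = 1*34 + 1, so a_5 = 1.
  34 = 34*1 + 0, so a_6 = 34.
The remainder reaches 0 after 7 divisions, so the expansion has 7 partial quotients, read off in order.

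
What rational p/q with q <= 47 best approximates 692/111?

293/47

Expand x = 692/111 as a continued fraction with the Euclidean algorithm:
  692 = 6*111 + 26, so a_0 = 6.
  111 = 4*26 + 7, so a_1 = 4.
  26 = 3*7 + 5, so a_2 = 3.
  7 = 1*5 + 2, so a_3 = 1.
  5 = 2*2 + 1, so a_4 = 2.
  2 = 2*1 + 0, so a_5 = 2.
so x = [6; 4, 3, 1, 2, 2].
Convergents (p_i = a_i*p_{i-1} + p_{i-2}, q_i = a_i*q_{i-1} + q_{i-2} with p_{-2}=0, p_{-1}=1, q_{-2}=1, q_{-1}=0), until the denominator exceeds 47:
  i=0: a_0=6, p_0 = 6*1 + 0 = 6, q_0 = 6*0 + 1 = 1.
  i=1: a_1=4, p_1 = 4*6 + 1 = 25, q_1 = 4*1 + 0 = 4.
  i=2: a_2=3, p_2 = 3*25 + 6 = 81, q_2 = 3*4 + 1 = 13.
  i=3: a_3=1, p_3 = 1*81 + 25 = 106, q_3 = 1*13 + 4 = 17.
  i=4: a_4=2, p_4 = 2*106 + 81 = 293, q_4 = 2*17 + 13 = 47.
  i=5: a_5=2, p_5 = 2*293 + 106 = 692, q_5 = 2*47 + 17 = 111.
q_5 = 111 > 47, so the last convergent with denominator <= 47 is p_4/q_4 = 293/47.
The closest fraction with denominator <= 47 is either p_4/q_4 or the intermediate fraction (k*p_4 + p_3)/(k*q_4 + q_3) with the largest k >= 1 whose denominator stays <= 47; these approach x as k grows, and every other convergent or intermediate fraction in range is farther away.
Largest k: floor((47 - q_3)/q_4) = floor((47 - 17)/47) = 0.
Since k = 0, no intermediate fraction beyond p_4/q_4 has denominator <= 47, so the convergent 293/47 is the closest (its error is |692*47 - 293*111|/(111*47) = 1/5217).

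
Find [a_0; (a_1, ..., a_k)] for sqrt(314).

[17; (1, 2, 1, 1, 2, 1, 34)]

Write x_i = (sqrt(314) + m_i)/d_i with (m_0, d_0) = (0, 1). a_0 = floor(sqrt(314)) = 17, since 17^2 = 289 <= 314 < 324 = 18^2.
Iterate m_{i+1} = d_i*a_i - m_i, d_{i+1} = (314 - m_{i+1}^2)/d_i, a_{i+1} = floor((a_0 + m_{i+1})/d_{i+1}):
  m_1 = 1*17 - 0 = 17, d_1 = (314 - 17^2)/1 = 25/1 = 25, a_1 = floor((17 + 17)/25) = 1.
  m_2 = 25*1 - 17 = 8, d_2 = (314 - 8^2)/25 = 250/25 = 10, a_2 = floor((17 + 8)/10) = 2.
  m_3 = 10*2 - 8 = 12, d_3 = (314 - 12^2)/10 = 170/10 = 17, a_3 = floor((17 + 12)/17) = 1.
  m_4 = 17*1 - 12 = 5, d_4 = (314 - 5^2)/17 = 289/17 = 17, a_4 = floor((17 + 5)/17) = 1.
  m_5 = 17*1 - 5 = 12, d_5 = (314 - 12^2)/17 = 170/17 = 10, a_5 = floor((17 + 12)/10) = 2.
  m_6 = 10*2 - 12 = 8, d_6 = (314 - 8^2)/10 = 250/10 = 25, a_6 = floor((17 + 8)/25) = 1.
  m_7 = 25*1 - 8 = 17, d_7 = (314 - 17^2)/25 = 25/25 = 1, a_7 = floor((17 + 17)/1) = 34.
  m_8 = 1*34 - 17 = 17, d_8 = (314 - 17^2)/1 = 25/1 = 25: (m_8, d_8) = (m_1, d_1) = (17, 25), so from here the quotients repeat a_1, ..., a_7; the period length is 7.
Hence the expansion of sqrt(314) is a_0 = 17 followed by the repeating block 1, 2, 1, 1, 2, 1, 34 (period 7).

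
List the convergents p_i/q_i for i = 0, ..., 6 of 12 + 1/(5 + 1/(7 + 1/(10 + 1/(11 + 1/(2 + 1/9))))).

Using the convergent recurrence p_i = a_i*p_{i-1} + p_{i-2}, q_i = a_i*q_{i-1} + q_{i-2} with p_{-2}=0, p_{-1}=1, q_{-2}=1, q_{-1}=0:
  i=0: a_0=12, p_0 = 12*1 + 0 = 12, q_0 = 12*0 + 1 = 1.
  i=1: a_1=5, p_1 = 5*12 + 1 = 61, q_1 = 5*1 + 0 = 5.
  i=2: a_2=7, p_2 = 7*61 + 12 = 439, q_2 = 7*5 + 1 = 36.
  i=3: a_3=10, p_3 = 10*439 + 61 = 4451, q_3 = 10*36 + 5 = 365.
  i=4: a_4=11, p_4 = 11*4451 + 439 = 49400, q_4 = 11*365 + 36 = 4051.
  i=5: a_5=2, p_5 = 2*49400 + 4451 = 103251, q_5 = 2*4051 + 365 = 8467.
  i=6: a_6=9, p_6 = 9*103251 + 49400 = 978659, q_6 = 9*8467 + 4051 = 80254.

12/1, 61/5, 439/36, 4451/365, 49400/4051, 103251/8467, 978659/80254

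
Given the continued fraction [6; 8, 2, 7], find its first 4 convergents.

6/1, 49/8, 104/17, 777/127

Using the convergent recurrence p_i = a_i*p_{i-1} + p_{i-2}, q_i = a_i*q_{i-1} + q_{i-2} with p_{-2}=0, p_{-1}=1, q_{-2}=1, q_{-1}=0:
  i=0: a_0=6, p_0 = 6*1 + 0 = 6, q_0 = 6*0 + 1 = 1.
  i=1: a_1=8, p_1 = 8*6 + 1 = 49, q_1 = 8*1 + 0 = 8.
  i=2: a_2=2, p_2 = 2*49 + 6 = 104, q_2 = 2*8 + 1 = 17.
  i=3: a_3=7, p_3 = 7*104 + 49 = 777, q_3 = 7*17 + 8 = 127.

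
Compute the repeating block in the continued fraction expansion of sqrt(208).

[14; (2, 2, 1, 2, 2, 28)]

Write x_i = (sqrt(208) + m_i)/d_i with (m_0, d_0) = (0, 1). a_0 = floor(sqrt(208)) = 14, since 14^2 = 196 <= 208 < 225 = 15^2.
Iterate m_{i+1} = d_i*a_i - m_i, d_{i+1} = (208 - m_{i+1}^2)/d_i, a_{i+1} = floor((a_0 + m_{i+1})/d_{i+1}):
  m_1 = 1*14 - 0 = 14, d_1 = (208 - 14^2)/1 = 12/1 = 12, a_1 = floor((14 + 14)/12) = 2.
  m_2 = 12*2 - 14 = 10, d_2 = (208 - 10^2)/12 = 108/12 = 9, a_2 = floor((14 + 10)/9) = 2.
  m_3 = 9*2 - 10 = 8, d_3 = (208 - 8^2)/9 = 144/9 = 16, a_3 = floor((14 + 8)/16) = 1.
  m_4 = 16*1 - 8 = 8, d_4 = (208 - 8^2)/16 = 144/16 = 9, a_4 = floor((14 + 8)/9) = 2.
  m_5 = 9*2 - 8 = 10, d_5 = (208 - 10^2)/9 = 108/9 = 12, a_5 = floor((14 + 10)/12) = 2.
  m_6 = 12*2 - 10 = 14, d_6 = (208 - 14^2)/12 = 12/12 = 1, a_6 = floor((14 + 14)/1) = 28.
  m_7 = 1*28 - 14 = 14, d_7 = (208 - 14^2)/1 = 12/1 = 12: (m_7, d_7) = (m_1, d_1) = (14, 12), so from here the quotients repeat a_1, ..., a_6; the period length is 6.
Hence the expansion of sqrt(208) is a_0 = 14 followed by the repeating block 2, 2, 1, 2, 2, 28 (period 6).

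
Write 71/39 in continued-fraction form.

Run the Euclidean algorithm on 71 and 39; the successive quotients are the partial quotients a_0, a_1, ... (each step inverts the fractional part left over by the previous one):
  71 = 1*39 + 32, so a_0 = 1.
  39 = 1*32 + 7, so a_1 = 1.
  32 = 4*7 + 4, so a_2 = 4.
  7 = 1*4 + 3, so a_3 = 1.
  4 = 1*3 + 1, so a_4 = 1.
  3 = 3*1 + 0, so a_5 = 3.
The remainder reaches 0 after 6 divisions, so the expansion has 6 partial quotients, read off in order.

[1; 1, 4, 1, 1, 3]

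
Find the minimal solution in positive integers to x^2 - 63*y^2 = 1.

(x, y) = (8, 1)

First expand sqrt(63) as a continued fraction. With x_i = (sqrt(63) + m_i)/d_i and (m_0, d_0) = (0, 1): a_0 = floor(sqrt(63)) = 7, since 7^2 = 49 <= 63 < 64 = 8^2.
Iterate m_{i+1} = d_i*a_i - m_i, d_{i+1} = (63 - m_{i+1}^2)/d_i, a_{i+1} = floor((a_0 + m_{i+1})/d_{i+1}):
  m_1 = 1*7 - 0 = 7, d_1 = (63 - 7^2)/1 = 14/1 = 14, a_1 = floor((7 + 7)/14) = 1.
  m_2 = 14*1 - 7 = 7, d_2 = (63 - 7^2)/14 = 14/14 = 1, a_2 = floor((7 + 7)/1) = 14.
  m_3 = 1*14 - 7 = 7, d_3 = (63 - 7^2)/1 = 14/1 = 14: (m_3, d_3) = (m_1, d_1) = (7, 14), so from here the quotients repeat a_1, a_2; the period length is 2.
So sqrt(63) = [7; (1, 14)] with period length k = 2.
k is even, so the fundamental solution of x^2 - 63y^2 = 1 is (p_{k-1}, q_{k-1}) = (p_1, q_1); compute convergents through index 1.
Convergents (p_i = a_i*p_{i-1} + p_{i-2}, q_i = a_i*q_{i-1} + q_{i-2} with p_{-2}=0, p_{-1}=1, q_{-2}=1, q_{-1}=0):
  i=0: a_0=7, p_0 = 7*1 + 0 = 7, q_0 = 7*0 + 1 = 1.
  i=1: a_1=1, p_1 = 1*7 + 1 = 8, q_1 = 1*1 + 0 = 1.
Check: 8^2 - 63*1^2 = 64 - 63 = 1, so (x, y) = (8, 1) solves the equation, and by the theorem it is the least positive solution.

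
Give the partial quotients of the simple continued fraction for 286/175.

Run the Euclidean algorithm on 286 and 175; the successive quotients are the partial quotients a_0, a_1, ... (each step inverts the fractional part left over by the previous one):
  286 = 1*175 + 111, so a_0 = 1.
  175 = 1*111 + 64, so a_1 = 1.
  111 = 1*64 + 47, so a_2 = 1.
  64 = 1*47 + 17, so a_3 = 1.
  47 = 2*17 + 13, so a_4 = 2.
  17 = 1*13 + 4, so a_5 = 1.
  13 = 3*4 + 1, so a_6 = 3.
  4 = 4*1 + 0, so a_7 = 4.
The remainder reaches 0 after 8 divisions, so the expansion has 8 partial quotients, read off in order.

[1; 1, 1, 1, 2, 1, 3, 4]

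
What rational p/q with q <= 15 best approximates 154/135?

Expand x = 154/135 as a continued fraction with the Euclidean algorithm:
  154 = 1*135 + 19, so a_0 = 1.
  135 = 7*19 + 2, so a_1 = 7.
  19 = 9*2 + 1, so a_2 = 9.
  2 = 2*1 + 0, so a_3 = 2.
so x = [1; 7, 9, 2].
Convergents (p_i = a_i*p_{i-1} + p_{i-2}, q_i = a_i*q_{i-1} + q_{i-2} with p_{-2}=0, p_{-1}=1, q_{-2}=1, q_{-1}=0), until the denominator exceeds 15:
  i=0: a_0=1, p_0 = 1*1 + 0 = 1, q_0 = 1*0 + 1 = 1.
  i=1: a_1=7, p_1 = 7*1 + 1 = 8, q_1 = 7*1 + 0 = 7.
  i=2: a_2=9, p_2 = 9*8 + 1 = 73, q_2 = 9*7 + 1 = 64.
q_2 = 64 > 15, so the last convergent with denominator <= 15 is p_1/q_1 = 8/7.
The closest fraction with denominator <= 15 is either p_1/q_1 or the intermediate fraction (k*p_1 + p_0)/(k*q_1 + q_0) with the largest k >= 1 whose denominator stays <= 15; these approach x as k grows, and every other convergent or intermediate fraction in range is farther away.
Largest k: floor((15 - q_0)/q_1) = floor((15 - 1)/7) = 2.
That gives (2*8 + 1)/(2*7 + 1) = 17/15.
Compare the errors: |x - 8/7| = |154*7 - 8*135|/(135*7) = 2/945, and |x - 17/15| = |154*15 - 17*135|/(135*15) = 15/2025.
Cross-multiplying, 2*2025 = 4050 < 14175 = 15*945, so 2/945 is smaller: the convergent 8/7 is closer to x than 17/15.

8/7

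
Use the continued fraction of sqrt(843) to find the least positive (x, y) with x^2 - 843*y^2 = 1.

(x, y) = (842, 29)

First expand sqrt(843) as a continued fraction. With x_i = (sqrt(843) + m_i)/d_i and (m_0, d_0) = (0, 1): a_0 = floor(sqrt(843)) = 29, since 29^2 = 841 <= 843 < 900 = 30^2.
Iterate m_{i+1} = d_i*a_i - m_i, d_{i+1} = (843 - m_{i+1}^2)/d_i, a_{i+1} = floor((a_0 + m_{i+1})/d_{i+1}):
  m_1 = 1*29 - 0 = 29, d_1 = (843 - 29^2)/1 = 2/1 = 2, a_1 = floor((29 + 29)/2) = 29.
  m_2 = 2*29 - 29 = 29, d_2 = (843 - 29^2)/2 = 2/2 = 1, a_2 = floor((29 + 29)/1) = 58.
  m_3 = 1*58 - 29 = 29, d_3 = (843 - 29^2)/1 = 2/1 = 2: (m_3, d_3) = (m_1, d_1) = (29, 2), so from here the quotients repeat a_1, a_2; the period length is 2.
So sqrt(843) = [29; (29, 58)] with period length k = 2.
k is even, so the fundamental solution of x^2 - 843y^2 = 1 is (p_{k-1}, q_{k-1}) = (p_1, q_1); compute convergents through index 1.
Convergents (p_i = a_i*p_{i-1} + p_{i-2}, q_i = a_i*q_{i-1} + q_{i-2} with p_{-2}=0, p_{-1}=1, q_{-2}=1, q_{-1}=0):
  i=0: a_0=29, p_0 = 29*1 + 0 = 29, q_0 = 29*0 + 1 = 1.
  i=1: a_1=29, p_1 = 29*29 + 1 = 842, q_1 = 29*1 + 0 = 29.
Check: 842^2 - 843*29^2 = 708964 - 708963 = 1, so (x, y) = (842, 29) solves the equation, and by the theorem it is the least positive solution.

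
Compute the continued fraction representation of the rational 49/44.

[1; 8, 1, 4]

Run the Euclidean algorithm on 49 and 44; the successive quotients are the partial quotients a_0, a_1, ... (each step inverts the fractional part left over by the previous one):
  49 = 1*44 + 5, so a_0 = 1.
  44 = 8*5 + 4, so a_1 = 8.
  5 = 1*4 + 1, so a_2 = 1.
  4 = 4*1 + 0, so a_3 = 4.
The remainder reaches 0 after 4 divisions, so the expansion has 4 partial quotients, read off in order.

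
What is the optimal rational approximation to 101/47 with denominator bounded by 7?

15/7

Expand x = 101/47 as a continued fraction with the Euclidean algorithm:
  101 = 2*47 + 7, so a_0 = 2.
  47 = 6*7 + 5, so a_1 = 6.
  7 = 1*5 + 2, so a_2 = 1.
  5 = 2*2 + 1, so a_3 = 2.
  2 = 2*1 + 0, so a_4 = 2.
so x = [2; 6, 1, 2, 2].
Convergents (p_i = a_i*p_{i-1} + p_{i-2}, q_i = a_i*q_{i-1} + q_{i-2} with p_{-2}=0, p_{-1}=1, q_{-2}=1, q_{-1}=0), until the denominator exceeds 7:
  i=0: a_0=2, p_0 = 2*1 + 0 = 2, q_0 = 2*0 + 1 = 1.
  i=1: a_1=6, p_1 = 6*2 + 1 = 13, q_1 = 6*1 + 0 = 6.
  i=2: a_2=1, p_2 = 1*13 + 2 = 15, q_2 = 1*6 + 1 = 7.
  i=3: a_3=2, p_3 = 2*15 + 13 = 43, q_3 = 2*7 + 6 = 20.
q_3 = 20 > 7, so the last convergent with denominator <= 7 is p_2/q_2 = 15/7.
The closest fraction with denominator <= 7 is either p_2/q_2 or the intermediate fraction (k*p_2 + p_1)/(k*q_2 + q_1) with the largest k >= 1 whose denominator stays <= 7; these approach x as k grows, and every other convergent or intermediate fraction in range is farther away.
Largest k: floor((7 - q_1)/q_2) = floor((7 - 6)/7) = 0.
Since k = 0, no intermediate fraction beyond p_2/q_2 has denominator <= 7, so the convergent 15/7 is the closest (its error is |101*7 - 15*47|/(47*7) = 2/329).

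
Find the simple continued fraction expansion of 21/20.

[1; 20]

Run the Euclidean algorithm on 21 and 20; the successive quotients are the partial quotients a_0, a_1, ... (each step inverts the fractional part left over by the previous one):
  21 = 1*20 + 1, so a_0 = 1.
  20 = 20*1 + 0, so a_1 = 20.
The remainder reaches 0 after 2 divisions, so the expansion has 2 partial quotients, read off in order.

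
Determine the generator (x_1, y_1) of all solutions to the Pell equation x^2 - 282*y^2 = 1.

First expand sqrt(282) as a continued fraction. With x_i = (sqrt(282) + m_i)/d_i and (m_0, d_0) = (0, 1): a_0 = floor(sqrt(282)) = 16, since 16^2 = 256 <= 282 < 289 = 17^2.
Iterate m_{i+1} = d_i*a_i - m_i, d_{i+1} = (282 - m_{i+1}^2)/d_i, a_{i+1} = floor((a_0 + m_{i+1})/d_{i+1}):
  m_1 = 1*16 - 0 = 16, d_1 = (282 - 16^2)/1 = 26/1 = 26, a_1 = floor((16 + 16)/26) = 1.
  m_2 = 26*1 - 16 = 10, d_2 = (282 - 10^2)/26 = 182/26 = 7, a_2 = floor((16 + 10)/7) = 3.
  m_3 = 7*3 - 10 = 11, d_3 = (282 - 11^2)/7 = 161/7 = 23, a_3 = floor((16 + 11)/23) = 1.
  m_4 = 23*1 - 11 = 12, d_4 = (282 - 12^2)/23 = 138/23 = 6, a_4 = floor((16 + 12)/6) = 4.
  m_5 = 6*4 - 12 = 12, d_5 = (282 - 12^2)/6 = 138/6 = 23, a_5 = floor((16 + 12)/23) = 1.
  m_6 = 23*1 - 12 = 11, d_6 = (282 - 11^2)/23 = 161/23 = 7, a_6 = floor((16 + 11)/7) = 3.
  m_7 = 7*3 - 11 = 10, d_7 = (282 - 10^2)/7 = 182/7 = 26, a_7 = floor((16 + 10)/26) = 1.
  m_8 = 26*1 - 10 = 16, d_8 = (282 - 16^2)/26 = 26/26 = 1, a_8 = floor((16 + 16)/1) = 32.
  m_9 = 1*32 - 16 = 16, d_9 = (282 - 16^2)/1 = 26/1 = 26: (m_9, d_9) = (m_1, d_1) = (16, 26), so from here the quotients repeat a_1, ..., a_8; the period length is 8.
So sqrt(282) = [16; (1, 3, 1, 4, 1, 3, 1, 32)] with period length k = 8.
k is even, so the fundamental solution of x^2 - 282y^2 = 1 is (p_{k-1}, q_{k-1}) = (p_7, q_7); compute convergents through index 7.
Convergents (p_i = a_i*p_{i-1} + p_{i-2}, q_i = a_i*q_{i-1} + q_{i-2} with p_{-2}=0, p_{-1}=1, q_{-2}=1, q_{-1}=0):
  i=0: a_0=16, p_0 = 16*1 + 0 = 16, q_0 = 16*0 + 1 = 1.
  i=1: a_1=1, p_1 = 1*16 + 1 = 17, q_1 = 1*1 + 0 = 1.
  i=2: a_2=3, p_2 = 3*17 + 16 = 67, q_2 = 3*1 + 1 = 4.
  i=3: a_3=1, p_3 = 1*67 + 17 = 84, q_3 = 1*4 + 1 = 5.
  i=4: a_4=4, p_4 = 4*84 + 67 = 403, q_4 = 4*5 + 4 = 24.
  i=5: a_5=1, p_5 = 1*403 + 84 = 487, q_5 = 1*24 + 5 = 29.
  i=6: a_6=3, p_6 = 3*487 + 403 = 1864, q_6 = 3*29 + 24 = 111.
  i=7: a_7=1, p_7 = 1*1864 + 487 = 2351, q_7 = 1*111 + 29 = 140.
Check: 2351^2 - 282*140^2 = 5527201 - 5527200 = 1, so (x, y) = (2351, 140) solves the equation, and by the theorem it is the least positive solution.

(x, y) = (2351, 140)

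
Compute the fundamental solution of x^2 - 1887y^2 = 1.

(x, y) = (8992, 207)

First expand sqrt(1887) as a continued fraction. With x_i = (sqrt(1887) + m_i)/d_i and (m_0, d_0) = (0, 1): a_0 = floor(sqrt(1887)) = 43, since 43^2 = 1849 <= 1887 < 1936 = 44^2.
Iterate m_{i+1} = d_i*a_i - m_i, d_{i+1} = (1887 - m_{i+1}^2)/d_i, a_{i+1} = floor((a_0 + m_{i+1})/d_{i+1}):
  m_1 = 1*43 - 0 = 43, d_1 = (1887 - 43^2)/1 = 38/1 = 38, a_1 = floor((43 + 43)/38) = 2.
  m_2 = 38*2 - 43 = 33, d_2 = (1887 - 33^2)/38 = 798/38 = 21, a_2 = floor((43 + 33)/21) = 3.
  m_3 = 21*3 - 33 = 30, d_3 = (1887 - 30^2)/21 = 987/21 = 47, a_3 = floor((43 + 30)/47) = 1.
  m_4 = 47*1 - 30 = 17, d_4 = (1887 - 17^2)/47 = 1598/47 = 34, a_4 = floor((43 + 17)/34) = 1.
  m_5 = 34*1 - 17 = 17, d_5 = (1887 - 17^2)/34 = 1598/34 = 47, a_5 = floor((43 + 17)/47) = 1.
  m_6 = 47*1 - 17 = 30, d_6 = (1887 - 30^2)/47 = 987/47 = 21, a_6 = floor((43 + 30)/21) = 3.
  m_7 = 21*3 - 30 = 33, d_7 = (1887 - 33^2)/21 = 798/21 = 38, a_7 = floor((43 + 33)/38) = 2.
  m_8 = 38*2 - 33 = 43, d_8 = (1887 - 43^2)/38 = 38/38 = 1, a_8 = floor((43 + 43)/1) = 86.
  m_9 = 1*86 - 43 = 43, d_9 = (1887 - 43^2)/1 = 38/1 = 38: (m_9, d_9) = (m_1, d_1) = (43, 38), so from here the quotients repeat a_1, ..., a_8; the period length is 8.
So sqrt(1887) = [43; (2, 3, 1, 1, 1, 3, 2, 86)] with period length k = 8.
k is even, so the fundamental solution of x^2 - 1887y^2 = 1 is (p_{k-1}, q_{k-1}) = (p_7, q_7); compute convergents through index 7.
Convergents (p_i = a_i*p_{i-1} + p_{i-2}, q_i = a_i*q_{i-1} + q_{i-2} with p_{-2}=0, p_{-1}=1, q_{-2}=1, q_{-1}=0):
  i=0: a_0=43, p_0 = 43*1 + 0 = 43, q_0 = 43*0 + 1 = 1.
  i=1: a_1=2, p_1 = 2*43 + 1 = 87, q_1 = 2*1 + 0 = 2.
  i=2: a_2=3, p_2 = 3*87 + 43 = 304, q_2 = 3*2 + 1 = 7.
  i=3: a_3=1, p_3 = 1*304 + 87 = 391, q_3 = 1*7 + 2 = 9.
  i=4: a_4=1, p_4 = 1*391 + 304 = 695, q_4 = 1*9 + 7 = 16.
  i=5: a_5=1, p_5 = 1*695 + 391 = 1086, q_5 = 1*16 + 9 = 25.
  i=6: a_6=3, p_6 = 3*1086 + 695 = 3953, q_6 = 3*25 + 16 = 91.
  i=7: a_7=2, p_7 = 2*3953 + 1086 = 8992, q_7 = 2*91 + 25 = 207.
Check: 8992^2 - 1887*207^2 = 80856064 - 80856063 = 1, so (x, y) = (8992, 207) solves the equation, and by the theorem it is the least positive solution.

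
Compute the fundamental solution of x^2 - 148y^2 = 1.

First expand sqrt(148) as a continued fraction. With x_i = (sqrt(148) + m_i)/d_i and (m_0, d_0) = (0, 1): a_0 = floor(sqrt(148)) = 12, since 12^2 = 144 <= 148 < 169 = 13^2.
Iterate m_{i+1} = d_i*a_i - m_i, d_{i+1} = (148 - m_{i+1}^2)/d_i, a_{i+1} = floor((a_0 + m_{i+1})/d_{i+1}):
  m_1 = 1*12 - 0 = 12, d_1 = (148 - 12^2)/1 = 4/1 = 4, a_1 = floor((12 + 12)/4) = 6.
  m_2 = 4*6 - 12 = 12, d_2 = (148 - 12^2)/4 = 4/4 = 1, a_2 = floor((12 + 12)/1) = 24.
  m_3 = 1*24 - 12 = 12, d_3 = (148 - 12^2)/1 = 4/1 = 4: (m_3, d_3) = (m_1, d_1) = (12, 4), so from here the quotients repeat a_1, a_2; the period length is 2.
So sqrt(148) = [12; (6, 24)] with period length k = 2.
k is even, so the fundamental solution of x^2 - 148y^2 = 1 is (p_{k-1}, q_{k-1}) = (p_1, q_1); compute convergents through index 1.
Convergents (p_i = a_i*p_{i-1} + p_{i-2}, q_i = a_i*q_{i-1} + q_{i-2} with p_{-2}=0, p_{-1}=1, q_{-2}=1, q_{-1}=0):
  i=0: a_0=12, p_0 = 12*1 + 0 = 12, q_0 = 12*0 + 1 = 1.
  i=1: a_1=6, p_1 = 6*12 + 1 = 73, q_1 = 6*1 + 0 = 6.
Check: 73^2 - 148*6^2 = 5329 - 5328 = 1, so (x, y) = (73, 6) solves the equation, and by the theorem it is the least positive solution.

(x, y) = (73, 6)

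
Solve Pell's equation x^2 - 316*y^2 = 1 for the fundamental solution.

First expand sqrt(316) as a continued fraction. With x_i = (sqrt(316) + m_i)/d_i and (m_0, d_0) = (0, 1): a_0 = floor(sqrt(316)) = 17, since 17^2 = 289 <= 316 < 324 = 18^2.
Iterate m_{i+1} = d_i*a_i - m_i, d_{i+1} = (316 - m_{i+1}^2)/d_i, a_{i+1} = floor((a_0 + m_{i+1})/d_{i+1}):
  m_1 = 1*17 - 0 = 17, d_1 = (316 - 17^2)/1 = 27/1 = 27, a_1 = floor((17 + 17)/27) = 1.
  m_2 = 27*1 - 17 = 10, d_2 = (316 - 10^2)/27 = 216/27 = 8, a_2 = floor((17 + 10)/8) = 3.
  m_3 = 8*3 - 10 = 14, d_3 = (316 - 14^2)/8 = 120/8 = 15, a_3 = floor((17 + 14)/15) = 2.
  m_4 = 15*2 - 14 = 16, d_4 = (316 - 16^2)/15 = 60/15 = 4, a_4 = floor((17 + 16)/4) = 8.
  m_5 = 4*8 - 16 = 16, d_5 = (316 - 16^2)/4 = 60/4 = 15, a_5 = floor((17 + 16)/15) = 2.
  m_6 = 15*2 - 16 = 14, d_6 = (316 - 14^2)/15 = 120/15 = 8, a_6 = floor((17 + 14)/8) = 3.
  m_7 = 8*3 - 14 = 10, d_7 = (316 - 10^2)/8 = 216/8 = 27, a_7 = floor((17 + 10)/27) = 1.
  m_8 = 27*1 - 10 = 17, d_8 = (316 - 17^2)/27 = 27/27 = 1, a_8 = floor((17 + 17)/1) = 34.
  m_9 = 1*34 - 17 = 17, d_9 = (316 - 17^2)/1 = 27/1 = 27: (m_9, d_9) = (m_1, d_1) = (17, 27), so from here the quotients repeat a_1, ..., a_8; the period length is 8.
So sqrt(316) = [17; (1, 3, 2, 8, 2, 3, 1, 34)] with period length k = 8.
k is even, so the fundamental solution of x^2 - 316y^2 = 1 is (p_{k-1}, q_{k-1}) = (p_7, q_7); compute convergents through index 7.
Convergents (p_i = a_i*p_{i-1} + p_{i-2}, q_i = a_i*q_{i-1} + q_{i-2} with p_{-2}=0, p_{-1}=1, q_{-2}=1, q_{-1}=0):
  i=0: a_0=17, p_0 = 17*1 + 0 = 17, q_0 = 17*0 + 1 = 1.
  i=1: a_1=1, p_1 = 1*17 + 1 = 18, q_1 = 1*1 + 0 = 1.
  i=2: a_2=3, p_2 = 3*18 + 17 = 71, q_2 = 3*1 + 1 = 4.
  i=3: a_3=2, p_3 = 2*71 + 18 = 160, q_3 = 2*4 + 1 = 9.
  i=4: a_4=8, p_4 = 8*160 + 71 = 1351, q_4 = 8*9 + 4 = 76.
  i=5: a_5=2, p_5 = 2*1351 + 160 = 2862, q_5 = 2*76 + 9 = 161.
  i=6: a_6=3, p_6 = 3*2862 + 1351 = 9937, q_6 = 3*161 + 76 = 559.
  i=7: a_7=1, p_7 = 1*9937 + 2862 = 12799, q_7 = 1*559 + 161 = 720.
Check: 12799^2 - 316*720^2 = 163814401 - 163814400 = 1, so (x, y) = (12799, 720) solves the equation, and by the theorem it is the least positive solution.

(x, y) = (12799, 720)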